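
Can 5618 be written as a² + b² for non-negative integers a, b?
17² + 73² (a=17, b=73)

Factorization: 5618 = 2 × 53^2
By Fermat: n is sum of two squares iff every prime p ≡ 3 (mod 4) appears to even power.
All primes ≡ 3 (mod 4) appear to even power.
Search a = 0, 1, 2, … for 5618 - a² a perfect square: first hit at a = 17: 5618 - 289 = 5329 = 73².
5618 = 17² + 73² = 289 + 5329 ✓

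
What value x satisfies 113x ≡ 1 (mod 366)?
149

gcd(113, 366) = 1, so the inverse exists.
Extended Euclidean algorithm on (366, 113):
366 = 3 × 113 + 27  ⟹  27 = (1)·366 + (-3)·113
113 = 4 × 27 + 5  ⟹  5 = (-4)·366 + (13)·113
27 = 5 × 5 + 2  ⟹  2 = (21)·366 + (-68)·113
5 = 2 × 2 + 1  ⟹  1 = (-46)·366 + (149)·113
So (149)·113 ≡ 1 (mod 366), i.e. 113^(-1) ≡ 149 (mod 366).
Check: 113 × 149 = 16837 ≡ 1 (mod 366)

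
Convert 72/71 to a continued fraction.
[1; 71]

Euclidean algorithm steps:
72 = 1 × 71 + 1
71 = 71 × 1 + 0
Continued fraction: [1; 71]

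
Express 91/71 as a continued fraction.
[1; 3, 1, 1, 4, 2]

Euclidean algorithm steps:
91 = 1 × 71 + 20
71 = 3 × 20 + 11
20 = 1 × 11 + 9
11 = 1 × 9 + 2
9 = 4 × 2 + 1
2 = 2 × 1 + 0
Continued fraction: [1; 3, 1, 1, 4, 2]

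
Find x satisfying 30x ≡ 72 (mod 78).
x ≡ 5 (mod 13)

gcd(30, 78) = 6, which divides 72, so solutions exist.
Divide through by 6: 5x ≡ 12 (mod 13).
Find 5^(-1) mod 13 by the extended Euclidean algorithm:
13 = 2 × 5 + 3  ⟹  3 = (1)·13 + (-2)·5
5 = 1 × 3 + 2  ⟹  2 = (-1)·13 + (3)·5
3 = 1 × 2 + 1  ⟹  1 = (2)·13 + (-5)·5
So (-5)·5 ≡ 1 (mod 13), i.e. 5^(-1) ≡ -5 ≡ 8 (mod 13).
x ≡ 8 × 12 = 96 ≡ 5 (mod 13).
Check: 30 × 5 = 150 ≡ 72 (mod 78).
x ≡ 5 (mod 13), giving 6 solutions mod 78.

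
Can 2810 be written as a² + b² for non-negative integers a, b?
1² + 53² (a=1, b=53)

Factorization: 2810 = 2 × 5 × 281
By Fermat: n is sum of two squares iff every prime p ≡ 3 (mod 4) appears to even power.
All primes ≡ 3 (mod 4) appear to even power.
Search a = 0, 1, 2, … for 2810 - a² a perfect square: first hit at a = 1: 2810 - 1 = 2809 = 53².
2810 = 1² + 53² = 1 + 2809 ✓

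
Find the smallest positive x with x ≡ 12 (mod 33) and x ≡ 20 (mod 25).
45

Using Chinese Remainder Theorem:
M = 33 × 25 = 825
M1 = 25, M2 = 33
y1 = 25^(-1) mod 33 = 4
y2 = 33^(-1) mod 25 = 22
x = (12×25×4 + 20×33×22) mod 825 = 45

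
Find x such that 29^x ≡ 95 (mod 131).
101

Baby-step giant-step with step n = ⌈√131⌉ = 12.
Baby steps 29^j mod 131 (j:value) for j=0..11: 0:1, 1:29, 2:55, 3:23, 4:12, 5:86, 6:5, 7:14, 8:13, 9:115, 10:60, 11:37.
Giant-step multiplier: 29^(-12) ≡ 29^(130-12) = 29^118 ≡ 21 (mod 131).
Giant steps γ_i = 95·21^i mod 131: γ_0=95, γ_1=30, γ_2=106, γ_3=130, γ_4=110, γ_5=83, γ_6=40, γ_7=54, γ_8=86 (in table at j=5).
x = i·n + j = 8·12 + 5 = 101.
Check: 29^101 ≡ 95 (mod 131).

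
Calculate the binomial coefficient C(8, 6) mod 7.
0

Using Lucas' theorem:
Write n=8 and k=6 in base 7:
n in base 7: [1, 1]
k in base 7: [0, 6]
C(8,6) mod 7 = ∏ C(n_i, k_i) mod 7
Digit binomials (mod 7): C(1,0) = 1; C(1,6) = 0 (k_i > n_i)
Product: 1 × 0 = 0 ≡ 0 (mod 7)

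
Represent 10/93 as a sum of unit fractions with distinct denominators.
1/10 + 1/133 + 1/123690

Greedy algorithm:
10/93: ceiling(93/10) = 10, use 1/10
7/930: ceiling(930/7) = 133, use 1/133
1/123690: ceiling(123690/1) = 123690, use 1/123690
Result: 10/93 = 1/10 + 1/133 + 1/123690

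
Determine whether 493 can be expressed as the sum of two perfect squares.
3² + 22² (a=3, b=22)

Factorization: 493 = 17 × 29
By Fermat: n is sum of two squares iff every prime p ≡ 3 (mod 4) appears to even power.
All primes ≡ 3 (mod 4) appear to even power.
Search a = 0, 1, 2, … for 493 - a² a perfect square: first hit at a = 3: 493 - 9 = 484 = 22².
493 = 3² + 22² = 9 + 484 ✓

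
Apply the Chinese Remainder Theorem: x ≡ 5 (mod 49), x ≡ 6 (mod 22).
446

Using Chinese Remainder Theorem:
M = 49 × 22 = 1078
M1 = 22, M2 = 49
y1 = 22^(-1) mod 49 = 29
y2 = 49^(-1) mod 22 = 9
x = (5×22×29 + 6×49×9) mod 1078 = 446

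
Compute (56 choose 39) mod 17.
3

Using Lucas' theorem:
Write n=56 and k=39 in base 17:
n in base 17: [3, 5]
k in base 17: [2, 5]
C(56,39) mod 17 = ∏ C(n_i, k_i) mod 17
Digit binomials (mod 17): C(3,2) = 3; C(5,5) = 1
Product: 3 × 1 = 3 ≡ 3 (mod 17)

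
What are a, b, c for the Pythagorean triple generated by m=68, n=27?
(3895, 3672, 5353)

Euclid's formula: a = m² - n², b = 2mn, c = m² + n²
m = 68, n = 27
a = 68² - 27² = 4624 - 729 = 3895
b = 2 × 68 × 27 = 3672
c = 68² + 27² = 4624 + 729 = 5353
Verification: 3895² + 3672² = 15171025 + 13483584 = 28654609 = 5353² ✓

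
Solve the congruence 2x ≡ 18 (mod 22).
x ≡ 9 (mod 11)

gcd(2, 22) = 2, which divides 18, so solutions exist.
Divide through by 2: x ≡ 9 (mod 11).
The coefficient of x is now 1, so x ≡ 9 (mod 11).
Check: 2 × 9 = 18 ≡ 18 (mod 22).
x ≡ 9 (mod 11), giving 2 solutions mod 22.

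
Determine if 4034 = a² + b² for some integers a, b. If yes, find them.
35² + 53² (a=35, b=53)

Factorization: 4034 = 2 × 2017
By Fermat: n is sum of two squares iff every prime p ≡ 3 (mod 4) appears to even power.
All primes ≡ 3 (mod 4) appear to even power.
Search a = 0, 1, 2, … for 4034 - a² a perfect square: first hit at a = 35: 4034 - 1225 = 2809 = 53².
4034 = 35² + 53² = 1225 + 2809 ✓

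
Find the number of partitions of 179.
625846753120

p(n) counts ways to write n as a sum of positive integers (order ignored).
Euler's pentagonal recurrence: p(k) = p(k-1) + p(k-2) - p(k-5) - p(k-7) + p(k-12) + p(k-15) - ... (offsets j(3j∓1)/2, signs ++--, p(0)=1, p(<0)=0).
DP table for k = 0..178: p(0)=1, p(1)=1, p(2)=2, p(3)=3, p(4)=5, p(5)=7, p(6)=11, p(7)=15, p(8)=22, p(9)=30, p(10)=42, p(11)=56, p(12)=77, p(13)=101, p(14)=135, p(15)=176, p(16)=231, p(17)=297, p(18)=385, p(19)=490, p(20)=627, p(21)=792, p(22)=1002, p(23)=1255, p(24)=1575, p(25)=1958, p(26)=2436, p(27)=3010, p(28)=3718, p(29)=4565, p(30)=5604, p(31)=6842, p(32)=8349, p(33)=10143, p(34)=12310, p(35)=14883, p(36)=17977, p(37)=21637, p(38)=26015, p(39)=31185, p(40)=37338, p(41)=44583, p(42)=53174, p(43)=63261, p(44)=75175, p(45)=89134, p(46)=105558, p(47)=124754, p(48)=147273, p(49)=173525, p(50)=204226, p(51)=239943, p(52)=281589, p(53)=329931, p(54)=386155, p(55)=451276, p(56)=526823, p(57)=614154, p(58)=715220, p(59)=831820, p(60)=966467, p(61)=1121505, p(62)=1300156, p(63)=1505499, p(64)=1741630, p(65)=2012558, p(66)=2323520, p(67)=2679689, p(68)=3087735, p(69)=3554345, p(70)=4087968, p(71)=4697205, p(72)=5392783, p(73)=6185689, p(74)=7089500, p(75)=8118264, p(76)=9289091, p(77)=10619863, p(78)=12132164, p(79)=13848650, p(80)=15796476, p(81)=18004327, p(82)=20506255, p(83)=23338469, p(84)=26543660, p(85)=30167357, p(86)=34262962, p(87)=38887673, p(88)=44108109, p(89)=49995925, p(90)=56634173, p(91)=64112359, p(92)=72533807, p(93)=82010177, p(94)=92669720, p(95)=104651419, p(96)=118114304, p(97)=133230930, p(98)=150198136, p(99)=169229875, p(100)=190569292, p(101)=214481126, p(102)=241265379, p(103)=271248950, p(104)=304801365, p(105)=342325709, p(106)=384276336, p(107)=431149389, p(108)=483502844, p(109)=541946240, p(110)=607163746, p(111)=679903203, p(112)=761002156, p(113)=851376628, p(114)=952050665, p(115)=1064144451, p(116)=1188908248, p(117)=1327710076, p(118)=1482074143, p(119)=1653668665, p(120)=1844349560, p(121)=2056148051, p(122)=2291320912, p(123)=2552338241, p(124)=2841940500, p(125)=3163127352, p(126)=3519222692, p(127)=3913864295, p(128)=4351078600, p(129)=4835271870, p(130)=5371315400, p(131)=5964539504, p(132)=6620830889, p(133)=7346629512, p(134)=8149040695, p(135)=9035836076, p(136)=10015581680, p(137)=11097645016, p(138)=12292341831, p(139)=13610949895, p(140)=15065878135, p(141)=16670689208, p(142)=18440293320, p(143)=20390982757, p(144)=22540654445, p(145)=24908858009, p(146)=27517052599, p(147)=30388671978, p(148)=33549419497, p(149)=37027355200, p(150)=40853235313, p(151)=45060624582, p(152)=49686288421, p(153)=54770336324, p(154)=60356673280, p(155)=66493182097, p(156)=73232243759, p(157)=80630964769, p(158)=88751778802, p(159)=97662728555, p(160)=107438159466, p(161)=118159068427, p(162)=129913904637, p(163)=142798995930, p(164)=156919475295, p(165)=172389800255, p(166)=189334822579, p(167)=207890420102, p(168)=228204732751, p(169)=250438925115, p(170)=274768617130, p(171)=301384802048, p(172)=330495499613, p(173)=362326859895, p(174)=397125074750, p(175)=435157697830, p(176)=476715857290, p(177)=522115831195, p(178)=571701605655.
Final step: p(179) = p(178) + p(177) - p(174) - p(172) + p(167) + p(164) - p(157) - p(153) + p(144) + p(139) - p(128) - p(122) + p(109) + p(102) - p(87) - p(79) + p(62) + p(53) - p(34) - p(24) + p(3)
= 571701605655 + 522115831195 - 397125074750 - 330495499613 + 207890420102 + 156919475295 - 80630964769 - 54770336324 + 22540654445 + 13610949895 - 4351078600 - 2291320912 + 541946240 + 241265379 - 38887673 - 13848650 + 1300156 + 329931 - 12310 - 1575 + 3
= 625846753120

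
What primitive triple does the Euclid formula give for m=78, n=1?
(6083, 156, 6085)

Euclid's formula: a = m² - n², b = 2mn, c = m² + n²
m = 78, n = 1
a = 78² - 1² = 6084 - 1 = 6083
b = 2 × 78 × 1 = 156
c = 78² + 1² = 6084 + 1 = 6085
Verification: 6083² + 156² = 37002889 + 24336 = 37027225 = 6085² ✓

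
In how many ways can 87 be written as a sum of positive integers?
38887673

p(n) counts ways to write n as a sum of positive integers (order ignored).
Euler's pentagonal recurrence: p(k) = p(k-1) + p(k-2) - p(k-5) - p(k-7) + p(k-12) + p(k-15) - ... (offsets j(3j∓1)/2, signs ++--, p(0)=1, p(<0)=0).
DP table for k = 0..86: p(0)=1, p(1)=1, p(2)=2, p(3)=3, p(4)=5, p(5)=7, p(6)=11, p(7)=15, p(8)=22, p(9)=30, p(10)=42, p(11)=56, p(12)=77, p(13)=101, p(14)=135, p(15)=176, p(16)=231, p(17)=297, p(18)=385, p(19)=490, p(20)=627, p(21)=792, p(22)=1002, p(23)=1255, p(24)=1575, p(25)=1958, p(26)=2436, p(27)=3010, p(28)=3718, p(29)=4565, p(30)=5604, p(31)=6842, p(32)=8349, p(33)=10143, p(34)=12310, p(35)=14883, p(36)=17977, p(37)=21637, p(38)=26015, p(39)=31185, p(40)=37338, p(41)=44583, p(42)=53174, p(43)=63261, p(44)=75175, p(45)=89134, p(46)=105558, p(47)=124754, p(48)=147273, p(49)=173525, p(50)=204226, p(51)=239943, p(52)=281589, p(53)=329931, p(54)=386155, p(55)=451276, p(56)=526823, p(57)=614154, p(58)=715220, p(59)=831820, p(60)=966467, p(61)=1121505, p(62)=1300156, p(63)=1505499, p(64)=1741630, p(65)=2012558, p(66)=2323520, p(67)=2679689, p(68)=3087735, p(69)=3554345, p(70)=4087968, p(71)=4697205, p(72)=5392783, p(73)=6185689, p(74)=7089500, p(75)=8118264, p(76)=9289091, p(77)=10619863, p(78)=12132164, p(79)=13848650, p(80)=15796476, p(81)=18004327, p(82)=20506255, p(83)=23338469, p(84)=26543660, p(85)=30167357, p(86)=34262962.
Final step: p(87) = p(86) + p(85) - p(82) - p(80) + p(75) + p(72) - p(65) - p(61) + p(52) + p(47) - p(36) - p(30) + p(17) + p(10)
= 34262962 + 30167357 - 20506255 - 15796476 + 8118264 + 5392783 - 2012558 - 1121505 + 281589 + 124754 - 17977 - 5604 + 297 + 42
= 38887673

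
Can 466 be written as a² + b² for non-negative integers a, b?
5² + 21² (a=5, b=21)

Factorization: 466 = 2 × 233
By Fermat: n is sum of two squares iff every prime p ≡ 3 (mod 4) appears to even power.
All primes ≡ 3 (mod 4) appear to even power.
Search a = 0, 1, 2, … for 466 - a² a perfect square: first hit at a = 5: 466 - 25 = 441 = 21².
466 = 5² + 21² = 25 + 441 ✓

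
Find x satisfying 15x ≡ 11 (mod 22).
x ≡ 11 (mod 22)

gcd(15, 22) = 1, which divides 11, so solutions exist.
Find 15^(-1) mod 22 by the extended Euclidean algorithm:
22 = 1 × 15 + 7  ⟹  7 = (1)·22 + (-1)·15
15 = 2 × 7 + 1  ⟹  1 = (-2)·22 + (3)·15
So (3)·15 ≡ 1 (mod 22), i.e. 15^(-1) ≡ 3 (mod 22).
x ≡ 3 × 11 = 33 ≡ 11 (mod 22).
Check: 15 × 11 = 165 ≡ 11 (mod 22).
Unique solution: x ≡ 11 (mod 22)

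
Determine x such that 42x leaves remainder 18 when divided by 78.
x ≡ 6 (mod 13)

gcd(42, 78) = 6, which divides 18, so solutions exist.
Divide through by 6: 7x ≡ 3 (mod 13).
Find 7^(-1) mod 13 by the extended Euclidean algorithm:
13 = 1 × 7 + 6  ⟹  6 = (1)·13 + (-1)·7
7 = 1 × 6 + 1  ⟹  1 = (-1)·13 + (2)·7
So (2)·7 ≡ 1 (mod 13), i.e. 7^(-1) ≡ 2 (mod 13).
x ≡ 2 × 3 = 6 ≡ 6 (mod 13).
Check: 42 × 6 = 252 ≡ 18 (mod 78).
x ≡ 6 (mod 13), giving 6 solutions mod 78.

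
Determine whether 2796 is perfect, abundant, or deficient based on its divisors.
abundant

Proper divisors of 2796: sum = 1 + 2 + 3 + 4 + 6 + 12 + 233 + 466 + 699 + 932 + 1398 = 3756
Since 3756 > 2796, 2796 is abundant.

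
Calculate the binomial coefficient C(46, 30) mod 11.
0

Using Lucas' theorem:
Write n=46 and k=30 in base 11:
n in base 11: [4, 2]
k in base 11: [2, 8]
C(46,30) mod 11 = ∏ C(n_i, k_i) mod 11
Digit binomials (mod 11): C(4,2) = 6; C(2,8) = 0 (k_i > n_i)
Product: 6 × 0 = 0 ≡ 0 (mod 11)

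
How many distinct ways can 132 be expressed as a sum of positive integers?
6620830889

p(n) counts ways to write n as a sum of positive integers (order ignored).
Euler's pentagonal recurrence: p(k) = p(k-1) + p(k-2) - p(k-5) - p(k-7) + p(k-12) + p(k-15) - ... (offsets j(3j∓1)/2, signs ++--, p(0)=1, p(<0)=0).
DP table for k = 0..131: p(0)=1, p(1)=1, p(2)=2, p(3)=3, p(4)=5, p(5)=7, p(6)=11, p(7)=15, p(8)=22, p(9)=30, p(10)=42, p(11)=56, p(12)=77, p(13)=101, p(14)=135, p(15)=176, p(16)=231, p(17)=297, p(18)=385, p(19)=490, p(20)=627, p(21)=792, p(22)=1002, p(23)=1255, p(24)=1575, p(25)=1958, p(26)=2436, p(27)=3010, p(28)=3718, p(29)=4565, p(30)=5604, p(31)=6842, p(32)=8349, p(33)=10143, p(34)=12310, p(35)=14883, p(36)=17977, p(37)=21637, p(38)=26015, p(39)=31185, p(40)=37338, p(41)=44583, p(42)=53174, p(43)=63261, p(44)=75175, p(45)=89134, p(46)=105558, p(47)=124754, p(48)=147273, p(49)=173525, p(50)=204226, p(51)=239943, p(52)=281589, p(53)=329931, p(54)=386155, p(55)=451276, p(56)=526823, p(57)=614154, p(58)=715220, p(59)=831820, p(60)=966467, p(61)=1121505, p(62)=1300156, p(63)=1505499, p(64)=1741630, p(65)=2012558, p(66)=2323520, p(67)=2679689, p(68)=3087735, p(69)=3554345, p(70)=4087968, p(71)=4697205, p(72)=5392783, p(73)=6185689, p(74)=7089500, p(75)=8118264, p(76)=9289091, p(77)=10619863, p(78)=12132164, p(79)=13848650, p(80)=15796476, p(81)=18004327, p(82)=20506255, p(83)=23338469, p(84)=26543660, p(85)=30167357, p(86)=34262962, p(87)=38887673, p(88)=44108109, p(89)=49995925, p(90)=56634173, p(91)=64112359, p(92)=72533807, p(93)=82010177, p(94)=92669720, p(95)=104651419, p(96)=118114304, p(97)=133230930, p(98)=150198136, p(99)=169229875, p(100)=190569292, p(101)=214481126, p(102)=241265379, p(103)=271248950, p(104)=304801365, p(105)=342325709, p(106)=384276336, p(107)=431149389, p(108)=483502844, p(109)=541946240, p(110)=607163746, p(111)=679903203, p(112)=761002156, p(113)=851376628, p(114)=952050665, p(115)=1064144451, p(116)=1188908248, p(117)=1327710076, p(118)=1482074143, p(119)=1653668665, p(120)=1844349560, p(121)=2056148051, p(122)=2291320912, p(123)=2552338241, p(124)=2841940500, p(125)=3163127352, p(126)=3519222692, p(127)=3913864295, p(128)=4351078600, p(129)=4835271870, p(130)=5371315400, p(131)=5964539504.
Final step: p(132) = p(131) + p(130) - p(127) - p(125) + p(120) + p(117) - p(110) - p(106) + p(97) + p(92) - p(81) - p(75) + p(62) + p(55) - p(40) - p(32) + p(15) + p(6)
= 5964539504 + 5371315400 - 3913864295 - 3163127352 + 1844349560 + 1327710076 - 607163746 - 384276336 + 133230930 + 72533807 - 18004327 - 8118264 + 1300156 + 451276 - 37338 - 8349 + 176 + 11
= 6620830889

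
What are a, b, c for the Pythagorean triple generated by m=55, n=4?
(3009, 440, 3041)

Euclid's formula: a = m² - n², b = 2mn, c = m² + n²
m = 55, n = 4
a = 55² - 4² = 3025 - 16 = 3009
b = 2 × 55 × 4 = 440
c = 55² + 4² = 3025 + 16 = 3041
Verification: 3009² + 440² = 9054081 + 193600 = 9247681 = 3041² ✓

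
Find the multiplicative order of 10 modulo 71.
35

71 is prime, so ord(10) divides φ(71) = 70.
Divisors of 70: 1, 2, 5, 7, 10, 14, 35, 70.
Repeated squaring: 10^1 ≡ 10, 10^2 ≡ 29, 10^4 ≡ 60, 10^8 ≡ 50, 10^16 ≡ 15, 10^32 ≡ 12, 10^64 ≡ 2 (mod 71).
Test 10^d mod 71 for each divisor d in increasing order:
10^1 ≡ 10
10^2 ≡ 29
10^5 = 10^4·10^1 ≡ 32
10^7 = 10^4·10^2·10^1 ≡ 5
10^10 = 10^8·10^2 ≡ 30
10^14 = 10^8·10^4·10^2 ≡ 25
10^35 = 10^32·10^2·10^1 ≡ 1  ← first divisor giving 1
The order is 35.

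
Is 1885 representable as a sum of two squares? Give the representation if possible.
6² + 43² (a=6, b=43)

Factorization: 1885 = 5 × 13 × 29
By Fermat: n is sum of two squares iff every prime p ≡ 3 (mod 4) appears to even power.
All primes ≡ 3 (mod 4) appear to even power.
Search a = 0, 1, 2, … for 1885 - a² a perfect square: first hit at a = 6: 1885 - 36 = 1849 = 43².
1885 = 6² + 43² = 36 + 1849 ✓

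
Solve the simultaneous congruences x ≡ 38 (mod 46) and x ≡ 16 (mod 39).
406

Using Chinese Remainder Theorem:
M = 46 × 39 = 1794
M1 = 39, M2 = 46
y1 = 39^(-1) mod 46 = 13
y2 = 46^(-1) mod 39 = 28
x = (38×39×13 + 16×46×28) mod 1794 = 406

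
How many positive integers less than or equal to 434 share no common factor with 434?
180

434 = 2 × 7 × 31
φ(n) = n × ∏(1 - 1/p) for each prime p dividing n
φ(434) = 434 × (1 - 1/2) × (1 - 1/7) × (1 - 1/31) = 180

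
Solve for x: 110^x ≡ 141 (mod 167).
138

Baby-step giant-step with step n = ⌈√167⌉ = 13.
Baby steps 110^j mod 167 (j:value) for j=0..12: 0:1, 1:110, 2:76, 3:10, 4:98, 5:92, 6:100, 7:145, 8:85, 9:165, 10:114, 11:15, 12:147.
Giant-step multiplier: 110^(-13) ≡ 110^(166-13) = 110^153 ≡ 23 (mod 167).
Giant steps γ_i = 141·23^i mod 167: γ_0=141, γ_1=70, γ_2=107, γ_3=123, γ_4=157, γ_5=104, γ_6=54, γ_7=73, γ_8=9, γ_9=40, γ_10=85 (in table at j=8).
x = i·n + j = 10·13 + 8 = 138.
Check: 110^138 ≡ 141 (mod 167).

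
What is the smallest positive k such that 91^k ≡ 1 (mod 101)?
4

101 is prime, so ord(91) divides φ(101) = 100.
Divisors of 100: 1, 2, 4, 5, 10, 20, 25, 50, 100.
Repeated squaring: 91^1 ≡ 91, 91^2 ≡ 100, 91^4 ≡ 1, 91^8 ≡ 1, 91^16 ≡ 1, 91^32 ≡ 1, 91^64 ≡ 1 (mod 101).
Test 91^d mod 101 for each divisor d in increasing order:
91^1 ≡ 91
91^2 ≡ 100
91^4 ≡ 1  ← first divisor giving 1
The order is 4.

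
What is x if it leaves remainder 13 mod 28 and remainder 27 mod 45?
657

Using Chinese Remainder Theorem:
M = 28 × 45 = 1260
M1 = 45, M2 = 28
y1 = 45^(-1) mod 28 = 5
y2 = 28^(-1) mod 45 = 37
x = (13×45×5 + 27×28×37) mod 1260 = 657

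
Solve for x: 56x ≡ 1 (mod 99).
23

gcd(56, 99) = 1, so the inverse exists.
Extended Euclidean algorithm on (99, 56):
99 = 1 × 56 + 43  ⟹  43 = (1)·99 + (-1)·56
56 = 1 × 43 + 13  ⟹  13 = (-1)·99 + (2)·56
43 = 3 × 13 + 4  ⟹  4 = (4)·99 + (-7)·56
13 = 3 × 4 + 1  ⟹  1 = (-13)·99 + (23)·56
So (23)·56 ≡ 1 (mod 99), i.e. 56^(-1) ≡ 23 (mod 99).
Check: 56 × 23 = 1288 ≡ 1 (mod 99)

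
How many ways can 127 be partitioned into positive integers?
3913864295

p(n) counts ways to write n as a sum of positive integers (order ignored).
Euler's pentagonal recurrence: p(k) = p(k-1) + p(k-2) - p(k-5) - p(k-7) + p(k-12) + p(k-15) - ... (offsets j(3j∓1)/2, signs ++--, p(0)=1, p(<0)=0).
DP table for k = 0..126: p(0)=1, p(1)=1, p(2)=2, p(3)=3, p(4)=5, p(5)=7, p(6)=11, p(7)=15, p(8)=22, p(9)=30, p(10)=42, p(11)=56, p(12)=77, p(13)=101, p(14)=135, p(15)=176, p(16)=231, p(17)=297, p(18)=385, p(19)=490, p(20)=627, p(21)=792, p(22)=1002, p(23)=1255, p(24)=1575, p(25)=1958, p(26)=2436, p(27)=3010, p(28)=3718, p(29)=4565, p(30)=5604, p(31)=6842, p(32)=8349, p(33)=10143, p(34)=12310, p(35)=14883, p(36)=17977, p(37)=21637, p(38)=26015, p(39)=31185, p(40)=37338, p(41)=44583, p(42)=53174, p(43)=63261, p(44)=75175, p(45)=89134, p(46)=105558, p(47)=124754, p(48)=147273, p(49)=173525, p(50)=204226, p(51)=239943, p(52)=281589, p(53)=329931, p(54)=386155, p(55)=451276, p(56)=526823, p(57)=614154, p(58)=715220, p(59)=831820, p(60)=966467, p(61)=1121505, p(62)=1300156, p(63)=1505499, p(64)=1741630, p(65)=2012558, p(66)=2323520, p(67)=2679689, p(68)=3087735, p(69)=3554345, p(70)=4087968, p(71)=4697205, p(72)=5392783, p(73)=6185689, p(74)=7089500, p(75)=8118264, p(76)=9289091, p(77)=10619863, p(78)=12132164, p(79)=13848650, p(80)=15796476, p(81)=18004327, p(82)=20506255, p(83)=23338469, p(84)=26543660, p(85)=30167357, p(86)=34262962, p(87)=38887673, p(88)=44108109, p(89)=49995925, p(90)=56634173, p(91)=64112359, p(92)=72533807, p(93)=82010177, p(94)=92669720, p(95)=104651419, p(96)=118114304, p(97)=133230930, p(98)=150198136, p(99)=169229875, p(100)=190569292, p(101)=214481126, p(102)=241265379, p(103)=271248950, p(104)=304801365, p(105)=342325709, p(106)=384276336, p(107)=431149389, p(108)=483502844, p(109)=541946240, p(110)=607163746, p(111)=679903203, p(112)=761002156, p(113)=851376628, p(114)=952050665, p(115)=1064144451, p(116)=1188908248, p(117)=1327710076, p(118)=1482074143, p(119)=1653668665, p(120)=1844349560, p(121)=2056148051, p(122)=2291320912, p(123)=2552338241, p(124)=2841940500, p(125)=3163127352, p(126)=3519222692.
Final step: p(127) = p(126) + p(125) - p(122) - p(120) + p(115) + p(112) - p(105) - p(101) + p(92) + p(87) - p(76) - p(70) + p(57) + p(50) - p(35) - p(27) + p(10) + p(1)
= 3519222692 + 3163127352 - 2291320912 - 1844349560 + 1064144451 + 761002156 - 342325709 - 214481126 + 72533807 + 38887673 - 9289091 - 4087968 + 614154 + 204226 - 14883 - 3010 + 42 + 1
= 3913864295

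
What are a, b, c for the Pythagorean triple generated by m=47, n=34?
(1053, 3196, 3365)

Euclid's formula: a = m² - n², b = 2mn, c = m² + n²
m = 47, n = 34
a = 47² - 34² = 2209 - 1156 = 1053
b = 2 × 47 × 34 = 3196
c = 47² + 34² = 2209 + 1156 = 3365
Verification: 1053² + 3196² = 1108809 + 10214416 = 11323225 = 3365² ✓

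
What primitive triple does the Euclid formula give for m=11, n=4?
(105, 88, 137)

Euclid's formula: a = m² - n², b = 2mn, c = m² + n²
m = 11, n = 4
a = 11² - 4² = 121 - 16 = 105
b = 2 × 11 × 4 = 88
c = 11² + 4² = 121 + 16 = 137
Verification: 105² + 88² = 11025 + 7744 = 18769 = 137² ✓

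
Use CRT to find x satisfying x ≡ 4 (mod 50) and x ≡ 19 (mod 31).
1104

Using Chinese Remainder Theorem:
M = 50 × 31 = 1550
M1 = 31, M2 = 50
y1 = 31^(-1) mod 50 = 21
y2 = 50^(-1) mod 31 = 18
x = (4×31×21 + 19×50×18) mod 1550 = 1104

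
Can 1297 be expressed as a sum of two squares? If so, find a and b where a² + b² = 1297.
1² + 36² (a=1, b=36)

Factorization: 1297 = 1297
By Fermat: n is sum of two squares iff every prime p ≡ 3 (mod 4) appears to even power.
All primes ≡ 3 (mod 4) appear to even power.
Search a = 0, 1, 2, … for 1297 - a² a perfect square: first hit at a = 1: 1297 - 1 = 1296 = 36².
1297 = 1² + 36² = 1 + 1296 ✓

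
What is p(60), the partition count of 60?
966467

p(n) counts ways to write n as a sum of positive integers (order ignored).
Euler's pentagonal recurrence: p(k) = p(k-1) + p(k-2) - p(k-5) - p(k-7) + p(k-12) + p(k-15) - ... (offsets j(3j∓1)/2, signs ++--, p(0)=1, p(<0)=0).
DP table for k = 0..59: p(0)=1, p(1)=1, p(2)=2, p(3)=3, p(4)=5, p(5)=7, p(6)=11, p(7)=15, p(8)=22, p(9)=30, p(10)=42, p(11)=56, p(12)=77, p(13)=101, p(14)=135, p(15)=176, p(16)=231, p(17)=297, p(18)=385, p(19)=490, p(20)=627, p(21)=792, p(22)=1002, p(23)=1255, p(24)=1575, p(25)=1958, p(26)=2436, p(27)=3010, p(28)=3718, p(29)=4565, p(30)=5604, p(31)=6842, p(32)=8349, p(33)=10143, p(34)=12310, p(35)=14883, p(36)=17977, p(37)=21637, p(38)=26015, p(39)=31185, p(40)=37338, p(41)=44583, p(42)=53174, p(43)=63261, p(44)=75175, p(45)=89134, p(46)=105558, p(47)=124754, p(48)=147273, p(49)=173525, p(50)=204226, p(51)=239943, p(52)=281589, p(53)=329931, p(54)=386155, p(55)=451276, p(56)=526823, p(57)=614154, p(58)=715220, p(59)=831820.
Final step: p(60) = p(59) + p(58) - p(55) - p(53) + p(48) + p(45) - p(38) - p(34) + p(25) + p(20) - p(9) - p(3)
= 831820 + 715220 - 451276 - 329931 + 147273 + 89134 - 26015 - 12310 + 1958 + 627 - 30 - 3
= 966467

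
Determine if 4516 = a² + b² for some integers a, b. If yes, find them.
40² + 54² (a=40, b=54)

Factorization: 4516 = 2^2 × 1129
By Fermat: n is sum of two squares iff every prime p ≡ 3 (mod 4) appears to even power.
All primes ≡ 3 (mod 4) appear to even power.
Search a = 0, 1, 2, … for 4516 - a² a perfect square: first hit at a = 40: 4516 - 1600 = 2916 = 54².
4516 = 40² + 54² = 1600 + 2916 ✓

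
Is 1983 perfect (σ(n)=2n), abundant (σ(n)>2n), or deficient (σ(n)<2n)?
deficient

Proper divisors of 1983: sum = 1 + 3 + 661 = 665
Since 665 < 1983, 1983 is deficient.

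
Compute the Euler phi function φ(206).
102

206 = 2 × 103
φ(n) = n × ∏(1 - 1/p) for each prime p dividing n
φ(206) = 206 × (1 - 1/2) × (1 - 1/103) = 102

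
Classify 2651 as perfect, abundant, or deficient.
deficient

Proper divisors of 2651: sum = 1 + 11 + 241 = 253
Since 253 < 2651, 2651 is deficient.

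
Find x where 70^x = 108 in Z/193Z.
128

Baby-step giant-step with step n = ⌈√193⌉ = 14.
Baby steps 70^j mod 193 (j:value) for j=0..13: 0:1, 1:70, 2:75, 3:39, 4:28, 5:30, 6:170, 7:127, 8:12, 9:68, 10:128, 11:82, 12:143, 13:167.
Giant-step multiplier: 70^(-14) ≡ 70^(192-14) = 70^178 ≡ 93 (mod 193).
Giant steps γ_i = 108·93^i mod 193: γ_0=108, γ_1=8, γ_2=165, γ_3=98, γ_4=43, γ_5=139, γ_6=189, γ_7=14, γ_8=144, γ_9=75 (in table at j=2).
x = i·n + j = 9·14 + 2 = 128.
Check: 70^128 ≡ 108 (mod 193).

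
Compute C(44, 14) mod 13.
2

Using Lucas' theorem:
Write n=44 and k=14 in base 13:
n in base 13: [3, 5]
k in base 13: [1, 1]
C(44,14) mod 13 = ∏ C(n_i, k_i) mod 13
Digit binomials (mod 13): C(3,1) = 3; C(5,1) = 5
Product: 3 × 5 = 15 ≡ 2 (mod 13)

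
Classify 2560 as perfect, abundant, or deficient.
abundant

Proper divisors of 2560: sum = 1 + 2 + 4 + 5 + 8 + 10 + 16 + 20 + ... + 320 + 512 + 640 + 1280 (19 divisors) = 3578
Since 3578 > 2560, 2560 is abundant.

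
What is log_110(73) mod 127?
60

Baby-step giant-step with step n = ⌈√127⌉ = 12.
Baby steps 110^j mod 127 (j:value) for j=0..11: 0:1, 1:110, 2:35, 3:40, 4:82, 5:3, 6:76, 7:105, 8:120, 9:119, 10:9, 11:101.
Giant-step multiplier: 110^(-12) ≡ 110^(126-12) = 110^114 ≡ 25 (mod 127).
Giant steps γ_i = 73·25^i mod 127: γ_0=73, γ_1=47, γ_2=32, γ_3=38, γ_4=61, γ_5=1 (in table at j=0).
x = i·n + j = 5·12 + 0 = 60.
Check: 110^60 ≡ 73 (mod 127).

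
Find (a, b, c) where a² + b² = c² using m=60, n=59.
(119, 7080, 7081)

Euclid's formula: a = m² - n², b = 2mn, c = m² + n²
m = 60, n = 59
a = 60² - 59² = 3600 - 3481 = 119
b = 2 × 60 × 59 = 7080
c = 60² + 59² = 3600 + 3481 = 7081
Verification: 119² + 7080² = 14161 + 50126400 = 50140561 = 7081² ✓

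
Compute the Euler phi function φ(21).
12

21 = 3 × 7
φ(n) = n × ∏(1 - 1/p) for each prime p dividing n
φ(21) = 21 × (1 - 1/3) × (1 - 1/7) = 12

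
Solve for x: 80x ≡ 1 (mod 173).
93

gcd(80, 173) = 1, so the inverse exists.
Extended Euclidean algorithm on (173, 80):
173 = 2 × 80 + 13  ⟹  13 = (1)·173 + (-2)·80
80 = 6 × 13 + 2  ⟹  2 = (-6)·173 + (13)·80
13 = 6 × 2 + 1  ⟹  1 = (37)·173 + (-80)·80
So (-80)·80 ≡ 1 (mod 173), i.e. 80^(-1) ≡ -80 ≡ 93 (mod 173).
Check: 80 × 93 = 7440 ≡ 1 (mod 173)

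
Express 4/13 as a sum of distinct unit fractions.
1/4 + 1/18 + 1/468

Greedy algorithm:
4/13: ceiling(13/4) = 4, use 1/4
3/52: ceiling(52/3) = 18, use 1/18
1/468: ceiling(468/1) = 468, use 1/468
Result: 4/13 = 1/4 + 1/18 + 1/468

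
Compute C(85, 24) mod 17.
0

Using Lucas' theorem:
Write n=85 and k=24 in base 17:
n in base 17: [5, 0]
k in base 17: [1, 7]
C(85,24) mod 17 = ∏ C(n_i, k_i) mod 17
Digit binomials (mod 17): C(5,1) = 5; C(0,7) = 0 (k_i > n_i)
Product: 5 × 0 = 0 ≡ 0 (mod 17)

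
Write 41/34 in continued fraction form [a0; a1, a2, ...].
[1; 4, 1, 6]

Euclidean algorithm steps:
41 = 1 × 34 + 7
34 = 4 × 7 + 6
7 = 1 × 6 + 1
6 = 6 × 1 + 0
Continued fraction: [1; 4, 1, 6]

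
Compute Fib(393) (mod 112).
34

Matrix identity: Q^n = [[F_(n+1), F_n], [F_n, F_(n-1)]] with Q = [[1,1],[1,0]].
n = 393 = 110001001₂. Square-and-multiply, entries mod 112:
Q^1 = [[1,1],[1,0]]
Q^3 = (Q^1)²·Q = [[3,2],[2,1]]
Q^6 = (Q^3)² = [[13,8],[8,5]]
Q^12 = (Q^6)² = [[9,32],[32,89]]
Q^24 = (Q^12)² = [[97,0],[0,97]]
Q^49 = (Q^24)²·Q = [[1,1],[1,0]]
Q^98 = (Q^49)² = [[2,1],[1,1]]
Q^196 = (Q^98)² = [[5,3],[3,2]]
Q^393 = (Q^196)²·Q = [[55,34],[34,21]]
F_393 mod 112 = Q^393[0][1] = 34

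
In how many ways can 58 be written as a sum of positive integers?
715220

p(n) counts ways to write n as a sum of positive integers (order ignored).
Euler's pentagonal recurrence: p(k) = p(k-1) + p(k-2) - p(k-5) - p(k-7) + p(k-12) + p(k-15) - ... (offsets j(3j∓1)/2, signs ++--, p(0)=1, p(<0)=0).
DP table for k = 0..57: p(0)=1, p(1)=1, p(2)=2, p(3)=3, p(4)=5, p(5)=7, p(6)=11, p(7)=15, p(8)=22, p(9)=30, p(10)=42, p(11)=56, p(12)=77, p(13)=101, p(14)=135, p(15)=176, p(16)=231, p(17)=297, p(18)=385, p(19)=490, p(20)=627, p(21)=792, p(22)=1002, p(23)=1255, p(24)=1575, p(25)=1958, p(26)=2436, p(27)=3010, p(28)=3718, p(29)=4565, p(30)=5604, p(31)=6842, p(32)=8349, p(33)=10143, p(34)=12310, p(35)=14883, p(36)=17977, p(37)=21637, p(38)=26015, p(39)=31185, p(40)=37338, p(41)=44583, p(42)=53174, p(43)=63261, p(44)=75175, p(45)=89134, p(46)=105558, p(47)=124754, p(48)=147273, p(49)=173525, p(50)=204226, p(51)=239943, p(52)=281589, p(53)=329931, p(54)=386155, p(55)=451276, p(56)=526823, p(57)=614154.
Final step: p(58) = p(57) + p(56) - p(53) - p(51) + p(46) + p(43) - p(36) - p(32) + p(23) + p(18) - p(7) - p(1)
= 614154 + 526823 - 329931 - 239943 + 105558 + 63261 - 17977 - 8349 + 1255 + 385 - 15 - 1
= 715220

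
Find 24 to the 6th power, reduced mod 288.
0

Repeated squaring. Binary of 6 = 110.
24^1 ≡ 24 (mod 288); 24^2 ≡ 0 (mod 288); 24^4 ≡ 0 (mod 288)
24^6 = 24^2 × 24^4 ≡ 0 (mod 288)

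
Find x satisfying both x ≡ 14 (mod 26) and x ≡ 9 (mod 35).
534

Using Chinese Remainder Theorem:
M = 26 × 35 = 910
M1 = 35, M2 = 26
y1 = 35^(-1) mod 26 = 3
y2 = 26^(-1) mod 35 = 31
x = (14×35×3 + 9×26×31) mod 910 = 534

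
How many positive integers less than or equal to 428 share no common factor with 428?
212

428 = 2^2 × 107
φ(n) = n × ∏(1 - 1/p) for each prime p dividing n
φ(428) = 428 × (1 - 1/2) × (1 - 1/107) = 212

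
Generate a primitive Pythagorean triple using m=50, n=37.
(1131, 3700, 3869)

Euclid's formula: a = m² - n², b = 2mn, c = m² + n²
m = 50, n = 37
a = 50² - 37² = 2500 - 1369 = 1131
b = 2 × 50 × 37 = 3700
c = 50² + 37² = 2500 + 1369 = 3869
Verification: 1131² + 3700² = 1279161 + 13690000 = 14969161 = 3869² ✓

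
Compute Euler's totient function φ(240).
64

240 = 2^4 × 3 × 5
φ(n) = n × ∏(1 - 1/p) for each prime p dividing n
φ(240) = 240 × (1 - 1/2) × (1 - 1/3) × (1 - 1/5) = 64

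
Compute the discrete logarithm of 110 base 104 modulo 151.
126

Baby-step giant-step with step n = ⌈√151⌉ = 13.
Baby steps 104^j mod 151 (j:value) for j=0..12: 0:1, 1:104, 2:95, 3:65, 4:116, 5:135, 6:148, 7:141, 8:17, 9:107, 10:105, 11:48, 12:9.
Giant-step multiplier: 104^(-13) ≡ 104^(150-13) = 104^137 ≡ 146 (mod 151).
Giant steps γ_i = 110·146^i mod 151: γ_0=110, γ_1=54, γ_2=32, γ_3=142, γ_4=45, γ_5=77, γ_6=68, γ_7=113, γ_8=39, γ_9=107 (in table at j=9).
x = i·n + j = 9·13 + 9 = 126.
Check: 104^126 ≡ 110 (mod 151).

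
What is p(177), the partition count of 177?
522115831195

p(n) counts ways to write n as a sum of positive integers (order ignored).
Euler's pentagonal recurrence: p(k) = p(k-1) + p(k-2) - p(k-5) - p(k-7) + p(k-12) + p(k-15) - ... (offsets j(3j∓1)/2, signs ++--, p(0)=1, p(<0)=0).
DP table for k = 0..176: p(0)=1, p(1)=1, p(2)=2, p(3)=3, p(4)=5, p(5)=7, p(6)=11, p(7)=15, p(8)=22, p(9)=30, p(10)=42, p(11)=56, p(12)=77, p(13)=101, p(14)=135, p(15)=176, p(16)=231, p(17)=297, p(18)=385, p(19)=490, p(20)=627, p(21)=792, p(22)=1002, p(23)=1255, p(24)=1575, p(25)=1958, p(26)=2436, p(27)=3010, p(28)=3718, p(29)=4565, p(30)=5604, p(31)=6842, p(32)=8349, p(33)=10143, p(34)=12310, p(35)=14883, p(36)=17977, p(37)=21637, p(38)=26015, p(39)=31185, p(40)=37338, p(41)=44583, p(42)=53174, p(43)=63261, p(44)=75175, p(45)=89134, p(46)=105558, p(47)=124754, p(48)=147273, p(49)=173525, p(50)=204226, p(51)=239943, p(52)=281589, p(53)=329931, p(54)=386155, p(55)=451276, p(56)=526823, p(57)=614154, p(58)=715220, p(59)=831820, p(60)=966467, p(61)=1121505, p(62)=1300156, p(63)=1505499, p(64)=1741630, p(65)=2012558, p(66)=2323520, p(67)=2679689, p(68)=3087735, p(69)=3554345, p(70)=4087968, p(71)=4697205, p(72)=5392783, p(73)=6185689, p(74)=7089500, p(75)=8118264, p(76)=9289091, p(77)=10619863, p(78)=12132164, p(79)=13848650, p(80)=15796476, p(81)=18004327, p(82)=20506255, p(83)=23338469, p(84)=26543660, p(85)=30167357, p(86)=34262962, p(87)=38887673, p(88)=44108109, p(89)=49995925, p(90)=56634173, p(91)=64112359, p(92)=72533807, p(93)=82010177, p(94)=92669720, p(95)=104651419, p(96)=118114304, p(97)=133230930, p(98)=150198136, p(99)=169229875, p(100)=190569292, p(101)=214481126, p(102)=241265379, p(103)=271248950, p(104)=304801365, p(105)=342325709, p(106)=384276336, p(107)=431149389, p(108)=483502844, p(109)=541946240, p(110)=607163746, p(111)=679903203, p(112)=761002156, p(113)=851376628, p(114)=952050665, p(115)=1064144451, p(116)=1188908248, p(117)=1327710076, p(118)=1482074143, p(119)=1653668665, p(120)=1844349560, p(121)=2056148051, p(122)=2291320912, p(123)=2552338241, p(124)=2841940500, p(125)=3163127352, p(126)=3519222692, p(127)=3913864295, p(128)=4351078600, p(129)=4835271870, p(130)=5371315400, p(131)=5964539504, p(132)=6620830889, p(133)=7346629512, p(134)=8149040695, p(135)=9035836076, p(136)=10015581680, p(137)=11097645016, p(138)=12292341831, p(139)=13610949895, p(140)=15065878135, p(141)=16670689208, p(142)=18440293320, p(143)=20390982757, p(144)=22540654445, p(145)=24908858009, p(146)=27517052599, p(147)=30388671978, p(148)=33549419497, p(149)=37027355200, p(150)=40853235313, p(151)=45060624582, p(152)=49686288421, p(153)=54770336324, p(154)=60356673280, p(155)=66493182097, p(156)=73232243759, p(157)=80630964769, p(158)=88751778802, p(159)=97662728555, p(160)=107438159466, p(161)=118159068427, p(162)=129913904637, p(163)=142798995930, p(164)=156919475295, p(165)=172389800255, p(166)=189334822579, p(167)=207890420102, p(168)=228204732751, p(169)=250438925115, p(170)=274768617130, p(171)=301384802048, p(172)=330495499613, p(173)=362326859895, p(174)=397125074750, p(175)=435157697830, p(176)=476715857290.
Final step: p(177) = p(176) + p(175) - p(172) - p(170) + p(165) + p(162) - p(155) - p(151) + p(142) + p(137) - p(126) - p(120) + p(107) + p(100) - p(85) - p(77) + p(60) + p(51) - p(32) - p(22) + p(1)
= 476715857290 + 435157697830 - 330495499613 - 274768617130 + 172389800255 + 129913904637 - 66493182097 - 45060624582 + 18440293320 + 11097645016 - 3519222692 - 1844349560 + 431149389 + 190569292 - 30167357 - 10619863 + 966467 + 239943 - 8349 - 1002 + 1
= 522115831195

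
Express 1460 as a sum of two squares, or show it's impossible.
4² + 38² (a=4, b=38)

Factorization: 1460 = 2^2 × 5 × 73
By Fermat: n is sum of two squares iff every prime p ≡ 3 (mod 4) appears to even power.
All primes ≡ 3 (mod 4) appear to even power.
Search a = 0, 1, 2, … for 1460 - a² a perfect square: first hit at a = 4: 1460 - 16 = 1444 = 38².
1460 = 4² + 38² = 16 + 1444 ✓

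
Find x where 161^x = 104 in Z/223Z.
81

Baby-step giant-step with step n = ⌈√223⌉ = 15.
Baby steps 161^j mod 223 (j:value) for j=0..14: 0:1, 1:161, 2:53, 3:59, 4:133, 5:5, 6:136, 7:42, 8:72, 9:219, 10:25, 11:11, 12:210, 13:137, 14:203.
Giant-step multiplier: 161^(-15) ≡ 161^(222-15) = 161^207 ≡ 157 (mod 223).
Giant steps γ_i = 104·157^i mod 223: γ_0=104, γ_1=49, γ_2=111, γ_3=33, γ_4=52, γ_5=136 (in table at j=6).
x = i·n + j = 5·15 + 6 = 81.
Check: 161^81 ≡ 104 (mod 223).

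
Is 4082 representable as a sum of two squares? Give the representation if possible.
19² + 61² (a=19, b=61)

Factorization: 4082 = 2 × 13 × 157
By Fermat: n is sum of two squares iff every prime p ≡ 3 (mod 4) appears to even power.
All primes ≡ 3 (mod 4) appear to even power.
Search a = 0, 1, 2, … for 4082 - a² a perfect square: first hit at a = 19: 4082 - 361 = 3721 = 61².
4082 = 19² + 61² = 361 + 3721 ✓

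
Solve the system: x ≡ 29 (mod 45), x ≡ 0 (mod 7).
119

Using Chinese Remainder Theorem:
M = 45 × 7 = 315
M1 = 7, M2 = 45
y1 = 7^(-1) mod 45 = 13
y2 = 45^(-1) mod 7 = 5
x = (29×7×13 + 0×45×5) mod 315 = 119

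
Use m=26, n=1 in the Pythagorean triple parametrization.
(675, 52, 677)

Euclid's formula: a = m² - n², b = 2mn, c = m² + n²
m = 26, n = 1
a = 26² - 1² = 676 - 1 = 675
b = 2 × 26 × 1 = 52
c = 26² + 1² = 676 + 1 = 677
Verification: 675² + 52² = 455625 + 2704 = 458329 = 677² ✓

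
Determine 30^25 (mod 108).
0

Repeated squaring. Binary of 25 = 11001.
30^1 ≡ 30 (mod 108); 30^2 ≡ 36 (mod 108); 30^4 ≡ 0 (mod 108); 30^8 ≡ 0 (mod 108); 30^16 ≡ 0 (mod 108)
30^25 = 30^1 × 30^8 × 30^16 ≡ 0 (mod 108)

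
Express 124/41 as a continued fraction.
[3; 41]

Euclidean algorithm steps:
124 = 3 × 41 + 1
41 = 41 × 1 + 0
Continued fraction: [3; 41]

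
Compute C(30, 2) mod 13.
6

Using Lucas' theorem:
Write n=30 and k=2 in base 13:
n in base 13: [2, 4]
k in base 13: [0, 2]
C(30,2) mod 13 = ∏ C(n_i, k_i) mod 13
Digit binomials (mod 13): C(2,0) = 1; C(4,2) = 6
Product: 1 × 6 = 6 ≡ 6 (mod 13)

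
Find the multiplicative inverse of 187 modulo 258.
109

gcd(187, 258) = 1, so the inverse exists.
Extended Euclidean algorithm on (258, 187):
258 = 1 × 187 + 71  ⟹  71 = (1)·258 + (-1)·187
187 = 2 × 71 + 45  ⟹  45 = (-2)·258 + (3)·187
71 = 1 × 45 + 26  ⟹  26 = (3)·258 + (-4)·187
45 = 1 × 26 + 19  ⟹  19 = (-5)·258 + (7)·187
26 = 1 × 19 + 7  ⟹  7 = (8)·258 + (-11)·187
19 = 2 × 7 + 5  ⟹  5 = (-21)·258 + (29)·187
7 = 1 × 5 + 2  ⟹  2 = (29)·258 + (-40)·187
5 = 2 × 2 + 1  ⟹  1 = (-79)·258 + (109)·187
So (109)·187 ≡ 1 (mod 258), i.e. 187^(-1) ≡ 109 (mod 258).
Check: 187 × 109 = 20383 ≡ 1 (mod 258)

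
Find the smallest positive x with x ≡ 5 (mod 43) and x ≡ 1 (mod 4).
5

Using Chinese Remainder Theorem:
M = 43 × 4 = 172
M1 = 4, M2 = 43
y1 = 4^(-1) mod 43 = 11
y2 = 43^(-1) mod 4 = 3
x = (5×4×11 + 1×43×3) mod 172 = 5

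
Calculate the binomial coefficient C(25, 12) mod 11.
6

Using Lucas' theorem:
Write n=25 and k=12 in base 11:
n in base 11: [2, 3]
k in base 11: [1, 1]
C(25,12) mod 11 = ∏ C(n_i, k_i) mod 11
Digit binomials (mod 11): C(2,1) = 2; C(3,1) = 3
Product: 2 × 3 = 6 ≡ 6 (mod 11)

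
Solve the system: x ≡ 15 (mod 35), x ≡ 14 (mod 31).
820

Using Chinese Remainder Theorem:
M = 35 × 31 = 1085
M1 = 31, M2 = 35
y1 = 31^(-1) mod 35 = 26
y2 = 35^(-1) mod 31 = 8
x = (15×31×26 + 14×35×8) mod 1085 = 820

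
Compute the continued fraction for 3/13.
[0; 4, 3]

Euclidean algorithm steps:
3 = 0 × 13 + 3
13 = 4 × 3 + 1
3 = 3 × 1 + 0
Continued fraction: [0; 4, 3]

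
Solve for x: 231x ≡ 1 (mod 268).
239

gcd(231, 268) = 1, so the inverse exists.
Extended Euclidean algorithm on (268, 231):
268 = 1 × 231 + 37  ⟹  37 = (1)·268 + (-1)·231
231 = 6 × 37 + 9  ⟹  9 = (-6)·268 + (7)·231
37 = 4 × 9 + 1  ⟹  1 = (25)·268 + (-29)·231
So (-29)·231 ≡ 1 (mod 268), i.e. 231^(-1) ≡ -29 ≡ 239 (mod 268).
Check: 231 × 239 = 55209 ≡ 1 (mod 268)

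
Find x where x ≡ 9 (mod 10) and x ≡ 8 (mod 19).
179

Using Chinese Remainder Theorem:
M = 10 × 19 = 190
M1 = 19, M2 = 10
y1 = 19^(-1) mod 10 = 9
y2 = 10^(-1) mod 19 = 2
x = (9×19×9 + 8×10×2) mod 190 = 179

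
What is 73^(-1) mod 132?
85

gcd(73, 132) = 1, so the inverse exists.
Extended Euclidean algorithm on (132, 73):
132 = 1 × 73 + 59  ⟹  59 = (1)·132 + (-1)·73
73 = 1 × 59 + 14  ⟹  14 = (-1)·132 + (2)·73
59 = 4 × 14 + 3  ⟹  3 = (5)·132 + (-9)·73
14 = 4 × 3 + 2  ⟹  2 = (-21)·132 + (38)·73
3 = 1 × 2 + 1  ⟹  1 = (26)·132 + (-47)·73
So (-47)·73 ≡ 1 (mod 132), i.e. 73^(-1) ≡ -47 ≡ 85 (mod 132).
Check: 73 × 85 = 6205 ≡ 1 (mod 132)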